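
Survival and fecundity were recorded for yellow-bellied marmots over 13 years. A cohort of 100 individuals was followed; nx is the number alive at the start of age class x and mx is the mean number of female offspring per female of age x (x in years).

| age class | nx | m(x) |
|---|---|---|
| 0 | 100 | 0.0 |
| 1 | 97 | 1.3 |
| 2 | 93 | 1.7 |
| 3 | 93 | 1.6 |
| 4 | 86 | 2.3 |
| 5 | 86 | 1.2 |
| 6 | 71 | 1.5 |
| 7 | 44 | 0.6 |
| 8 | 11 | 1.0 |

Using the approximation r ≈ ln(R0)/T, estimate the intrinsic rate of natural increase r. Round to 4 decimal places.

lx = nx/n0 = nx/100: 1, 0.97, 0.93, 0.93, 0.86, 0.86, 0.71, 0.44, 0.11
R0 = Σ lx·mx = 0 + 1.261 + 1.581 + 1.488 + 1.978 + 1.032 + 1.065 + 0.264 + 0.11 = 8.779
Σ x·lx·mx = 31.077; T = 31.077/8.779 = 3.53992…
r ≈ ln(R0)/T = ln(8.779)/3.53992… = 0.613675… → 0.6137

0.6137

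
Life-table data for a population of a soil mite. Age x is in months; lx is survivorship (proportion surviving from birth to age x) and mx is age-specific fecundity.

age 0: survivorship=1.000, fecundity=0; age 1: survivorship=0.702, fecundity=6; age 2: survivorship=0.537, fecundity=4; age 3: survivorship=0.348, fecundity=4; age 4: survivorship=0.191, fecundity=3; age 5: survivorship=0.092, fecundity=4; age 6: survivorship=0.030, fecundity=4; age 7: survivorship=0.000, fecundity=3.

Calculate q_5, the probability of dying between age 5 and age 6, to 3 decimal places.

0.674

q_5 = (l_5 − l_6) / l_5 = (0.092 − 0.03) / 0.092
     = 0.062 / 0.092 = 0.673913… → 0.674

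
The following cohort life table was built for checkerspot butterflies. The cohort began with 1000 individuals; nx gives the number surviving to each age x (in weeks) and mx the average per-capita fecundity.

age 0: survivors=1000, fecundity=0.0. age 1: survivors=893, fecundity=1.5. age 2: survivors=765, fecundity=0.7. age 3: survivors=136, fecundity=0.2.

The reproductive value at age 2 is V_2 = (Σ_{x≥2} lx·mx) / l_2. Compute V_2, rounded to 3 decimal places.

lx = nx/n0 = nx/1000: 1, 0.893, 0.765, 0.136
lx·mx for x ≥ 2: 0.5355, 0.0272 → sum = 0.5627
V_2 = 0.5627 / l_2 = 0.5627 / 0.765 = 0.735556… → 0.736

0.736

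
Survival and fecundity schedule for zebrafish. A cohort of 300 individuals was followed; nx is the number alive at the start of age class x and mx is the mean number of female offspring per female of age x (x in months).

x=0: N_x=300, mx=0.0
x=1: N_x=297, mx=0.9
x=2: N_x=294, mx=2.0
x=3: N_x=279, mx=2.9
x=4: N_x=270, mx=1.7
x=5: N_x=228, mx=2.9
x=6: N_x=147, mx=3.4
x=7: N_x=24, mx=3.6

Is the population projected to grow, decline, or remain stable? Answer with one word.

lx = nx/n0 = nx/300: 1, 0.99, 0.98, 0.93, 0.9, 0.76, 0.49, 0.08
R0 = Σ lx·mx = 0 + 0.891 + 1.96 + 2.697 + 1.53 + 2.204 + 1.666 + 0.288 = 11.236
R0 > 1, so the population is growing.

growing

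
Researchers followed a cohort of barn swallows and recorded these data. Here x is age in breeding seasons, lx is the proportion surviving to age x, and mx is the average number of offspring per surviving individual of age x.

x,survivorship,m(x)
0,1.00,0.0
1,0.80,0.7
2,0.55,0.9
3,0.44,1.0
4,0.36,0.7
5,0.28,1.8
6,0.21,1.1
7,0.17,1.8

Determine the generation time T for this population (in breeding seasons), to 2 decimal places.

lx·mx: 0, 0.56, 0.495, 0.44, 0.252, 0.504, 0.231, 0.306 → R0 = 2.788
x·lx·mx: 0, 0.56, 0.99, 1.32, 1.008, 2.52, 1.386, 2.142 → Σ = 9.926
T = 9.926 / 2.788 = 3.560258… → 3.56

3.56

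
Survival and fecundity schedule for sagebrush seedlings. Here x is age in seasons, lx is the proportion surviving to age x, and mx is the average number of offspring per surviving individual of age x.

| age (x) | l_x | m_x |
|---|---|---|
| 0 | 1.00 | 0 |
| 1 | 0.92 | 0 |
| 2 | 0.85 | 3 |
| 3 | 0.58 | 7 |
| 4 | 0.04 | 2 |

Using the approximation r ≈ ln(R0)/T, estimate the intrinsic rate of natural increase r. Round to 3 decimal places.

R0 = Σ lx·mx = 0 + 0 + 2.55 + 4.06 + 0.08 = 6.69
Σ x·lx·mx = 17.6; T = 17.6/6.69 = 2.63079…
r ≈ ln(R0)/T = ln(6.69)/2.63079… = 0.72245… → 0.722

0.722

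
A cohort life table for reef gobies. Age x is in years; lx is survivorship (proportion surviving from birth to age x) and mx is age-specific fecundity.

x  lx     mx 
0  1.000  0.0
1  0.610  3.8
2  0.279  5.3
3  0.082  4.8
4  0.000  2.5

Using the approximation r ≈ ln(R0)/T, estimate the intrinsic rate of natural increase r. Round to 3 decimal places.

0.930

R0 = Σ lx·mx = 0 + 2.318 + 1.4787 + 0.3936 + 0 = 4.1903
Σ x·lx·mx = 6.4562; T = 6.4562/4.1903 = 1.54075…
r ≈ ln(R0)/T = ln(4.1903)/1.54075… = 0.92992… → 0.930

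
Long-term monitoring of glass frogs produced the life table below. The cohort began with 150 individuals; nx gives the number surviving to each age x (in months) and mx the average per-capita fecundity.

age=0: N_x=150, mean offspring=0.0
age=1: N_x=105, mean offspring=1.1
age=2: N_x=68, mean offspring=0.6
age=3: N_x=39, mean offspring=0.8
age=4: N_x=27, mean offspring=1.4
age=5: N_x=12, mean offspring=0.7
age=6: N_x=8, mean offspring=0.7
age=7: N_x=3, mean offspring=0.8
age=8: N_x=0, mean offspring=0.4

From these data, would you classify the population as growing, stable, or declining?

growing

lx = nx/n0 = nx/150: 1, 0.7, 0.45333…, 0.26, 0.18, 0.08, 0.05333…, 0.02, 0
R0 = Σ lx·mx = 0 + 0.77 + 0.272… + 0.208 + 0.252 + 0.056 + 0.037333… + 0.016 + 0 = 1.611333…
R0 > 1, so the population is growing.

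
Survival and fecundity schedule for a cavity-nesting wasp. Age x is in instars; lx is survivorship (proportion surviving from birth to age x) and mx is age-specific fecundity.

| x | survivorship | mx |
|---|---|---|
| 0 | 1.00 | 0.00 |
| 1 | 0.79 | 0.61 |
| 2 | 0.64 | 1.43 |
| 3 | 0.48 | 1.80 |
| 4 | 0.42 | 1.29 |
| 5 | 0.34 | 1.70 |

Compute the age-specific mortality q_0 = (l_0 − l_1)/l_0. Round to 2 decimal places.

q_0 = (l_0 − l_1) / l_0 = (1 − 0.79) / 1
     = 0.21 / 1 = 0.21 → 0.21

0.21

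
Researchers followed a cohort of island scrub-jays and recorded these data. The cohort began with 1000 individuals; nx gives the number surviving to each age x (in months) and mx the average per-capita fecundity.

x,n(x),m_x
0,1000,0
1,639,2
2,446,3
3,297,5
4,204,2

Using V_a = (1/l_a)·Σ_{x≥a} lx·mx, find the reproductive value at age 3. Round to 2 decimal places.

lx = nx/n0 = nx/1000: 1, 0.639, 0.446, 0.297, 0.204
lx·mx for x ≥ 3: 1.485, 0.408 → sum = 1.893
V_3 = 1.893 / l_3 = 1.893 / 0.297 = 6.373737… → 6.37

6.37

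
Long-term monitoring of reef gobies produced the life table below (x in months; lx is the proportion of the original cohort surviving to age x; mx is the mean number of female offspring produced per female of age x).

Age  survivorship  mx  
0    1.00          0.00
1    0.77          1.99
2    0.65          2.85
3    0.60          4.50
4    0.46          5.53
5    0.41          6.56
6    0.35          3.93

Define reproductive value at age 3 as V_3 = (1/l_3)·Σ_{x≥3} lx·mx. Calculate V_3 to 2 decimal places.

lx·mx for x ≥ 3: 2.7, 2.5438, 2.6896, 1.3755 → sum = 9.3089
V_3 = 9.3089 / l_3 = 9.3089 / 0.6 = 15.514833… → 15.51

15.51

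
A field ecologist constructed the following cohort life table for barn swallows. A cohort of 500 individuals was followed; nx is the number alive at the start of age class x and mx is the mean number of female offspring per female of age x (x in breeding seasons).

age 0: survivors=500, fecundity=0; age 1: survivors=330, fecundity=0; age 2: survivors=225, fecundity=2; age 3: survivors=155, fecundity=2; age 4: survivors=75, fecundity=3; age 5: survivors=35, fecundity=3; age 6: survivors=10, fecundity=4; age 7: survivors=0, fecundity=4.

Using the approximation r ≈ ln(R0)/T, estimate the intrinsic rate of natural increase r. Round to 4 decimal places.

lx = nx/n0 = nx/500: 1, 0.66, 0.45, 0.31, 0.15, 0.07, 0.02, 0
R0 = Σ lx·mx = 0 + 0 + 0.9 + 0.62 + 0.45 + 0.21 + 0.08 + 0 = 2.26
Σ x·lx·mx = 6.99; T = 6.99/2.26 = 3.09292…
r ≈ ln(R0)/T = ln(2.26)/3.09292… = 0.263623… → 0.2636

0.2636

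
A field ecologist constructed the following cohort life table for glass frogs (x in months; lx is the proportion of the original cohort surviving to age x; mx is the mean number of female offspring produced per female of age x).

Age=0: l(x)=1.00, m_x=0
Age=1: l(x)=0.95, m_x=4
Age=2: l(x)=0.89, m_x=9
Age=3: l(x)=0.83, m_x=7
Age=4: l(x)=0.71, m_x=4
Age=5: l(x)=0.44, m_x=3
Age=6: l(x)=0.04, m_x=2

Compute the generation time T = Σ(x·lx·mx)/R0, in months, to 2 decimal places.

lx·mx: 0, 3.8, 8.01, 5.81, 2.84, 1.32, 0.08 → R0 = 21.86
x·lx·mx: 0, 3.8, 16.02, 17.43, 11.36, 6.6, 0.48 → Σ = 55.69
T = 55.69 / 21.86 = 2.547575… → 2.55

2.55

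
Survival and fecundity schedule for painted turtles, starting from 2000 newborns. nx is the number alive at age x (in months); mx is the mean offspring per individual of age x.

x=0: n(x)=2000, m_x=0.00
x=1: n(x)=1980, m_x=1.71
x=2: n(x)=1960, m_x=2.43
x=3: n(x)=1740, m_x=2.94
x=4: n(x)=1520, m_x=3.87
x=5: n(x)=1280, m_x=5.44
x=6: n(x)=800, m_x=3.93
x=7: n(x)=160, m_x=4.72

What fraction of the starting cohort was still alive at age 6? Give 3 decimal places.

l_6 = n_6/n_0 = 800/2000 = 0.4 → 0.400

0.400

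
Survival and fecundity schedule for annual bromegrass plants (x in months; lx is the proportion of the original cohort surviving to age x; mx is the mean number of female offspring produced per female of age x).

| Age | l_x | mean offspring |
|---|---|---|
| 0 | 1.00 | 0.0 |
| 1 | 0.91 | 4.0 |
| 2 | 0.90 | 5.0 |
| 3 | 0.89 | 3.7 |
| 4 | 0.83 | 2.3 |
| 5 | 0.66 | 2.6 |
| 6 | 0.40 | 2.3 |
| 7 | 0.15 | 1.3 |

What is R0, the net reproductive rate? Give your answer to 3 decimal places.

16.173

lx·mx by age: 0, 3.64, 4.5, 3.293, 1.909, 1.716, 0.92, 0.195
R0 = Σ lx·mx = 16.173 → 16.173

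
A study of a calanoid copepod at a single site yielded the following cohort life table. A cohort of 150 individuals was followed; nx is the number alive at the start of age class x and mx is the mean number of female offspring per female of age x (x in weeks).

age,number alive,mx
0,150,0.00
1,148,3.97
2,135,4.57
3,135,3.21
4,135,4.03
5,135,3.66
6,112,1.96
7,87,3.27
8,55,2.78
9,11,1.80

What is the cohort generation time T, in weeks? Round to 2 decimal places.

3.72

lx = nx/n0 = nx/150: 1, 0.98667…, 0.9, 0.9, 0.9, 0.9, 0.74667…, 0.58, 0.36667…, 0.07333…
lx·mx: 0, 3.917067…, 4.113, 2.889, 3.627, 3.294, 1.463467…, 1.8966, 1.019333…, 0.132… → R0 = 22.351467…
x·lx·mx: 0, 3.917067…, 8.226, 8.667, 14.508, 16.47, 8.7808…, 13.2762, 8.154667…, 1.188… → Σ = 83.187733…
T = 83.187733… / 22.351467… = 3.721802… → 3.72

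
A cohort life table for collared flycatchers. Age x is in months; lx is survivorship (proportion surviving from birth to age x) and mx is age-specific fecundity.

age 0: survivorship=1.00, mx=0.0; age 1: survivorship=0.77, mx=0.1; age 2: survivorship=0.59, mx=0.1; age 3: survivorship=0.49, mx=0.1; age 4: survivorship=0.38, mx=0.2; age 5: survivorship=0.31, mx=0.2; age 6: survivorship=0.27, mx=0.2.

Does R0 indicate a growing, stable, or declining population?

declining

R0 = Σ lx·mx = 0 + 0.077 + 0.059 + 0.049 + 0.076 + 0.062 + 0.054 = 0.377
R0 < 1, so the population is declining.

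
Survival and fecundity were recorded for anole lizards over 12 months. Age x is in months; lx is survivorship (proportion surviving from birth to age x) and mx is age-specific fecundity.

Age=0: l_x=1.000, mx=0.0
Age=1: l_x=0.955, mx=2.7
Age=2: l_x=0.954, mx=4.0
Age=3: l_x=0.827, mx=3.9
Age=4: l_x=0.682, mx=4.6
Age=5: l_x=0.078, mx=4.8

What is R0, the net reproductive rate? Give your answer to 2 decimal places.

lx·mx by age: 0, 2.5785, 3.816, 3.2253, 3.1372, 0.3744
R0 = Σ lx·mx = 13.1314 → 13.13

13.13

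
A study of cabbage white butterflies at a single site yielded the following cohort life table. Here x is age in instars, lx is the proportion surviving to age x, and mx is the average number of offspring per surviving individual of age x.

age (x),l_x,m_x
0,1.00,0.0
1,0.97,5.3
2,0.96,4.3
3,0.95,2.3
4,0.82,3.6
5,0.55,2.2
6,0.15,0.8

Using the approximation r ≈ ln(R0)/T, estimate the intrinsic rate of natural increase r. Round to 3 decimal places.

1.126

R0 = Σ lx·mx = 0 + 5.141 + 4.128 + 2.185 + 2.952 + 1.21 + 0.12 = 15.736
Σ x·lx·mx = 38.53; T = 38.53/15.736 = 2.44853…
r ≈ ln(R0)/T = ln(15.736)/2.44853… = 1.12556… → 1.126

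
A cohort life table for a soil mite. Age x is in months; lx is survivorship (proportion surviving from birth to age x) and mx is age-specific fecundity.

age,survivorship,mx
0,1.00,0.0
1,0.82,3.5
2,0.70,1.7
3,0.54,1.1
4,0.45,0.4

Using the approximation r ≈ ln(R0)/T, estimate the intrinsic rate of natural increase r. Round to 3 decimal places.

R0 = Σ lx·mx = 0 + 2.87 + 1.19 + 0.594 + 0.18 = 4.834
Σ x·lx·mx = 7.752; T = 7.752/4.834 = 1.60364…
r ≈ ln(R0)/T = ln(4.834)/1.60364… = 0.98256… → 0.983

0.983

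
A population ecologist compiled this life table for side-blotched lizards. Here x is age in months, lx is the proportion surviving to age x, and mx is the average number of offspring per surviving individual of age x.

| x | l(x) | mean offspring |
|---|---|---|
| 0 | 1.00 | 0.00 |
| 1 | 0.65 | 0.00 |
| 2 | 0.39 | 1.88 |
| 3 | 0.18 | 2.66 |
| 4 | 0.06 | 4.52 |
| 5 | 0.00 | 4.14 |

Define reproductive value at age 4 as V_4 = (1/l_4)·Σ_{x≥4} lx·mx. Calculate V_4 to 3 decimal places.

4.520

lx·mx for x ≥ 4: 0.2712, 0 → sum = 0.2712
V_4 = 0.2712 / l_4 = 0.2712 / 0.06 = 4.52 → 4.520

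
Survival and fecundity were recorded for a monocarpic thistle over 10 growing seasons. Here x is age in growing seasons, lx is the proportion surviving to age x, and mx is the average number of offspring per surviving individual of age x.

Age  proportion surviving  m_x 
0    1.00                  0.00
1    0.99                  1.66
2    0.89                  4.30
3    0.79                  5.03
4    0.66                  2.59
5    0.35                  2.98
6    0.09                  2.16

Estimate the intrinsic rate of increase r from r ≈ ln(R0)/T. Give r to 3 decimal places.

R0 = Σ lx·mx = 0 + 1.6434 + 3.827 + 3.9737 + 1.7094 + 1.043 + 0.1944 = 12.3909
Σ x·lx·mx = 34.4375; T = 34.4375/12.3909 = 2.77926…
r ≈ ln(R0)/T = ln(12.3909)/2.77926… = 0.90562… → 0.906

0.906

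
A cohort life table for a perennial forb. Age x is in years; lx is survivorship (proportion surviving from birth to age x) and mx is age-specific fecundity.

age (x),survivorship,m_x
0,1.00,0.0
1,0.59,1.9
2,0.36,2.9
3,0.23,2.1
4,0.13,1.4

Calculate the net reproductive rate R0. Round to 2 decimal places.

2.83

lx·mx by age: 0, 1.121, 1.044, 0.483, 0.182
R0 = Σ lx·mx = 2.83 → 2.83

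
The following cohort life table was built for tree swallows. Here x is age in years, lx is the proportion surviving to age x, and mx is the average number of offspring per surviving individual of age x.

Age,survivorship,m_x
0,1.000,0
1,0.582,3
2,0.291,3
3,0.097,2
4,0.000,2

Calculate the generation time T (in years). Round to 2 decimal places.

lx·mx: 0, 1.746, 0.873, 0.194, 0 → R0 = 2.813
x·lx·mx: 0, 1.746, 1.746, 0.582, 0 → Σ = 4.074
T = 4.074 / 2.813 = 1.448276… → 1.45

1.45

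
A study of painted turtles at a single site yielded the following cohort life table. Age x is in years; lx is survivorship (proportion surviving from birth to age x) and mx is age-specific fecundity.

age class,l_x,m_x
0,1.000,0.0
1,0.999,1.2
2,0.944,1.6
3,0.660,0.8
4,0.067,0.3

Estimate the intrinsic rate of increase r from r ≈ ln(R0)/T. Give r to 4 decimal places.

0.6537

R0 = Σ lx·mx = 0 + 1.1988 + 1.5104 + 0.528 + 0.0201 = 3.2573
Σ x·lx·mx = 5.884; T = 5.884/3.2573 = 1.8064…
r ≈ ln(R0)/T = ln(3.2573)/1.8064… = 0.653729… → 0.6537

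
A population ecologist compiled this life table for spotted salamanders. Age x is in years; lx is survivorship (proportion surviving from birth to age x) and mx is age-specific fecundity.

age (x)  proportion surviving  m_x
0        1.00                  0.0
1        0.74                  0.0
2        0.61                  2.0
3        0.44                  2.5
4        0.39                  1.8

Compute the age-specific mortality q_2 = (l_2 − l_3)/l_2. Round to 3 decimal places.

0.279

q_2 = (l_2 − l_3) / l_2 = (0.61 − 0.44) / 0.61
     = 0.17 / 0.61 = 0.278689… → 0.279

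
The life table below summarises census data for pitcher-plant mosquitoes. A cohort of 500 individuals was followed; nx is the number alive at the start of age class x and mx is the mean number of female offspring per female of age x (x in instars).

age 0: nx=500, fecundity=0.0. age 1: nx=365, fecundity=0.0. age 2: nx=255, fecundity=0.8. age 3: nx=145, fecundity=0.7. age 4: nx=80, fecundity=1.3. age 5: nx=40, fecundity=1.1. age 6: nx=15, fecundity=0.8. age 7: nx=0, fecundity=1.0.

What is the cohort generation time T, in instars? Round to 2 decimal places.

lx = nx/n0 = nx/500: 1, 0.73, 0.51, 0.29, 0.16, 0.08, 0.03, 0
lx·mx: 0, 0, 0.408, 0.203, 0.208, 0.088, 0.024, 0 → R0 = 0.931
x·lx·mx: 0, 0, 0.816, 0.609, 0.832, 0.44, 0.144, 0 → Σ = 2.841
T = 2.841 / 0.931 = 3.051557… → 3.05

3.05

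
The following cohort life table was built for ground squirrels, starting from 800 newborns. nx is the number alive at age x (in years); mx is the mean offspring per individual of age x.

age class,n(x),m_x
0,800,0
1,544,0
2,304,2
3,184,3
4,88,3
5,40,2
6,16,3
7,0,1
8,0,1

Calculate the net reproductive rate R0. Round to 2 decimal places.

1.94

lx = nx/n0 = nx/800: 1, 0.68, 0.38, 0.23, 0.11, 0.05, 0.02, 0, 0
lx·mx by age: 0, 0, 0.76, 0.69, 0.33, 0.1, 0.06, 0, 0
R0 = Σ lx·mx = 1.94 → 1.94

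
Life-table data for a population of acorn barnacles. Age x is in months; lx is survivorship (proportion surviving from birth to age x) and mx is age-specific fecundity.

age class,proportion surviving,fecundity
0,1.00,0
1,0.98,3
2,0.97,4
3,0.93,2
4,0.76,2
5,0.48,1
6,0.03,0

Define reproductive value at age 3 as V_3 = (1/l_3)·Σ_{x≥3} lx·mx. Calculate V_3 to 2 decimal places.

4.15

lx·mx for x ≥ 3: 1.86, 1.52, 0.48, 0 → sum = 3.86
V_3 = 3.86 / l_3 = 3.86 / 0.93 = 4.150538… → 4.15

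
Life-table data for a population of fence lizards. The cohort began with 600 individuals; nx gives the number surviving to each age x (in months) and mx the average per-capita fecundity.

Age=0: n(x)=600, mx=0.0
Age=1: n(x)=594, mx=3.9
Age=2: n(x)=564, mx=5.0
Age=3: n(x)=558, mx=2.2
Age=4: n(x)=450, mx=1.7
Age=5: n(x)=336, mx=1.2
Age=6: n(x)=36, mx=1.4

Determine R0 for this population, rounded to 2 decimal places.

lx = nx/n0 = nx/600: 1, 0.99, 0.94, 0.93, 0.75, 0.56, 0.06
lx·mx by age: 0, 3.861, 4.7, 2.046, 1.275, 0.672, 0.084
R0 = Σ lx·mx = 12.638 → 12.64

12.64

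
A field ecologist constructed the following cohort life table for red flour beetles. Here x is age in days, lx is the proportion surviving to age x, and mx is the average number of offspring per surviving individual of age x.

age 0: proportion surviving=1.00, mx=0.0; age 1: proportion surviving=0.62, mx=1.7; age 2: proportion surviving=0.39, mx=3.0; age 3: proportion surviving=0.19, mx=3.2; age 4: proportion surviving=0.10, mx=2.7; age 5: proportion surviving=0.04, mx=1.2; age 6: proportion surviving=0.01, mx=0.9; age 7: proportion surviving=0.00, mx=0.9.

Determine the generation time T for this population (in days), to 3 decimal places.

2.087

lx·mx: 0, 1.054, 1.17, 0.608, 0.27, 0.048, 0.009, 0 → R0 = 3.159
x·lx·mx: 0, 1.054, 2.34, 1.824, 1.08, 0.24, 0.054, 0 → Σ = 6.592
T = 6.592 / 3.159 = 2.086736… → 2.087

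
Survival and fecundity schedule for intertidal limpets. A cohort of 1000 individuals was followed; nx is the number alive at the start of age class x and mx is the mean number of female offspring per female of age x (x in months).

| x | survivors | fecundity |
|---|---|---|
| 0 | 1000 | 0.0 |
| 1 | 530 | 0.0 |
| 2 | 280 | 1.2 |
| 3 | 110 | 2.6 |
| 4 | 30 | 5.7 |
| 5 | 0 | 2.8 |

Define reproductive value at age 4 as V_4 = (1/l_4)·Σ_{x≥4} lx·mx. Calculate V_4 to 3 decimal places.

lx = nx/n0 = nx/1000: 1, 0.53, 0.28, 0.11, 0.03, 0
lx·mx for x ≥ 4: 0.171, 0 → sum = 0.171
V_4 = 0.171 / l_4 = 0.171 / 0.03 = 5.7 → 5.700

5.700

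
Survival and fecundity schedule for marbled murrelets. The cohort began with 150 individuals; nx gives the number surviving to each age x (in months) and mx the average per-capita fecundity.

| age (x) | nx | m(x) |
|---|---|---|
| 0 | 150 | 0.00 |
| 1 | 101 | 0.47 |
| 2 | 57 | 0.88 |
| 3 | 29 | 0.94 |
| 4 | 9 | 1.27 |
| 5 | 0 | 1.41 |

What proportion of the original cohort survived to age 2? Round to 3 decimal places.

0.380

l_2 = n_2/n_0 = 57/150 = 0.38 → 0.380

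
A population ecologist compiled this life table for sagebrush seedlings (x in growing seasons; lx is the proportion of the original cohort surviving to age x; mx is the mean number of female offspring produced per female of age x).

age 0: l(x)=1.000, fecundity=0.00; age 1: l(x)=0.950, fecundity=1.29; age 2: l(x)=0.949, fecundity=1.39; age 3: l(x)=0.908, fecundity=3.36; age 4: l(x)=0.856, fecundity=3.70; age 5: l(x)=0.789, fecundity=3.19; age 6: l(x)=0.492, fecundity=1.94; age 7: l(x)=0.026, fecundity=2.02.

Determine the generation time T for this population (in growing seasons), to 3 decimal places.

lx·mx: 0, 1.2255, 1.31911, 3.05088, 3.1672, 2.51691, 0.95448, 0.05252 → R0 = 12.2866
x·lx·mx: 0, 1.2255, 2.63822, 9.15264, 12.6688, 12.58455, 5.72688, 0.36764 → Σ = 44.36423
T = 44.36423 / 12.2866 = 3.610782… → 3.611

3.611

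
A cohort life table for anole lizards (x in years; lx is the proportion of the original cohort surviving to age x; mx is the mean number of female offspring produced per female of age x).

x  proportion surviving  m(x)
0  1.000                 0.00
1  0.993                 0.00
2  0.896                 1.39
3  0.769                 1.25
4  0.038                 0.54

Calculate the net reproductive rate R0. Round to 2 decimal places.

lx·mx by age: 0, 0, 1.24544, 0.96125, 0.02052
R0 = Σ lx·mx = 2.22721 → 2.23

2.23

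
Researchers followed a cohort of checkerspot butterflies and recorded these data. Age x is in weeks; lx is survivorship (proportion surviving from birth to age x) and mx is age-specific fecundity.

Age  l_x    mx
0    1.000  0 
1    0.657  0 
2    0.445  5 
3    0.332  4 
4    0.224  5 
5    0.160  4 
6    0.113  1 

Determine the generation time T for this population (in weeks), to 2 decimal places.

3.09

lx·mx: 0, 0, 2.225, 1.328, 1.12, 0.64, 0.113 → R0 = 5.426
x·lx·mx: 0, 0, 4.45, 3.984, 4.48, 3.2, 0.678 → Σ = 16.792
T = 16.792 / 5.426 = 3.094729… → 3.09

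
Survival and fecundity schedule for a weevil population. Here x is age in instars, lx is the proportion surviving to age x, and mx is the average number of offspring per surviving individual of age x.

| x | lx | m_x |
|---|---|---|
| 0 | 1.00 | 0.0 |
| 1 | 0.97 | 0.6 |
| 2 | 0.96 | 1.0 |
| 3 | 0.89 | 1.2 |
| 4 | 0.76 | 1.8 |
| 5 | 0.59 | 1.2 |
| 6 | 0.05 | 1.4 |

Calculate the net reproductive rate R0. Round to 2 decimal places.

4.76

lx·mx by age: 0, 0.582, 0.96, 1.068, 1.368, 0.708, 0.07
R0 = Σ lx·mx = 4.756 → 4.76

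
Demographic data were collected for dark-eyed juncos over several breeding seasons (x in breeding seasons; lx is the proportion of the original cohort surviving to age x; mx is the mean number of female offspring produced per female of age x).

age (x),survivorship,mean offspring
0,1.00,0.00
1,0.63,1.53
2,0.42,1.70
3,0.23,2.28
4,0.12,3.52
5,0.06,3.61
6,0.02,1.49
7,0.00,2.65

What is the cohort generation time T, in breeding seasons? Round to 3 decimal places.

2.409

lx·mx: 0, 0.9639, 0.714, 0.5244, 0.4224, 0.2166, 0.0298, 0 → R0 = 2.8711
x·lx·mx: 0, 0.9639, 1.428, 1.5732, 1.6896, 1.083, 0.1788, 0 → Σ = 6.9165
T = 6.9165 / 2.8711 = 2.409007… → 2.409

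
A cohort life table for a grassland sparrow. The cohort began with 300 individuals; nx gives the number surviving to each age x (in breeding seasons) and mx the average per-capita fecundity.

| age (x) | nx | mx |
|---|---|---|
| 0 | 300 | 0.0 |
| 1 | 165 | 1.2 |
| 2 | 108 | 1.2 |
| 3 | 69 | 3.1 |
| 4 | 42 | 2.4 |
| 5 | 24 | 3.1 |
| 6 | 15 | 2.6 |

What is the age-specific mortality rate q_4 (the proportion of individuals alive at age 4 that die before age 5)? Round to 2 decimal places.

lx = nx/n0 = nx/300: 1, 0.55, 0.36, 0.23, 0.14, 0.08, 0.05
q_4 = (l_4 − l_5) / l_4 = (0.14 − 0.08) / 0.14
     = 0.06 / 0.14 = 0.428571… → 0.43

0.43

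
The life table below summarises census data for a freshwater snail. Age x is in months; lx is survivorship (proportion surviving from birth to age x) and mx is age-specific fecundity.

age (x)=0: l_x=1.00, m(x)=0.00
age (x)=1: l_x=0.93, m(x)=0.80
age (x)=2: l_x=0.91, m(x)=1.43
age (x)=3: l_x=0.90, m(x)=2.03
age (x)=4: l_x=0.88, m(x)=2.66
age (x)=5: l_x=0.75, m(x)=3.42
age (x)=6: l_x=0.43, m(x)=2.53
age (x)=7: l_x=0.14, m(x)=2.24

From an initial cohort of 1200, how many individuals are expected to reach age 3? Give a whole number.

Expected survivors = N0 · l_3 = 1200 × 0.90 = 1080 → 1080

1080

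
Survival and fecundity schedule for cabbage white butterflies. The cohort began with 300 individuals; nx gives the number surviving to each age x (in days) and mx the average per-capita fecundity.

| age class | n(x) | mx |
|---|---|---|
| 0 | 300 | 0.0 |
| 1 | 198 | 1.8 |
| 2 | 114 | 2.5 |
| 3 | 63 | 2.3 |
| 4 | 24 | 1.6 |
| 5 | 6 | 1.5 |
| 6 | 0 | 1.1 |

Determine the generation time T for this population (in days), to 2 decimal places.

1.87

lx = nx/n0 = nx/300: 1, 0.66, 0.38, 0.21, 0.08, 0.02, 0
lx·mx: 0, 1.188, 0.95, 0.483, 0.128, 0.03, 0 → R0 = 2.779
x·lx·mx: 0, 1.188, 1.9, 1.449, 0.512, 0.15, 0 → Σ = 5.199
T = 5.199 / 2.779 = 1.870817… → 1.87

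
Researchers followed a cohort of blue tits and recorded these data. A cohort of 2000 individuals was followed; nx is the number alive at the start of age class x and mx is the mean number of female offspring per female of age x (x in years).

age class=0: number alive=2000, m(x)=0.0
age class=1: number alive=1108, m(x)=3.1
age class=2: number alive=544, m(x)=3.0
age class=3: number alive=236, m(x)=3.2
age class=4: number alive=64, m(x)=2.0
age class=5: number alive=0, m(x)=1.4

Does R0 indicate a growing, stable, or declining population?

lx = nx/n0 = nx/2000: 1, 0.554, 0.272, 0.118, 0.032, 0
R0 = Σ lx·mx = 0 + 1.7174 + 0.816 + 0.3776 + 0.064 + 0 = 2.975
R0 > 1, so the population is growing.

growing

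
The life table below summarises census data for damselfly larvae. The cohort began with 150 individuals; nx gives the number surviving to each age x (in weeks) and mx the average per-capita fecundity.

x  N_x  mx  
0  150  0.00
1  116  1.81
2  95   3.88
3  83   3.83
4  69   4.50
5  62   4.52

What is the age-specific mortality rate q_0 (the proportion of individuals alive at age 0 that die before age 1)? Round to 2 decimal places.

lx = nx/n0 = nx/150: 1, 0.77333…, 0.63333…, 0.55333…, 0.46, 0.41333…
q_0 = (l_0 − l_1) / l_0 = (1 − 0.773333…) / 1
     = 0.226667… / 1 = 0.226667… → 0.23

0.23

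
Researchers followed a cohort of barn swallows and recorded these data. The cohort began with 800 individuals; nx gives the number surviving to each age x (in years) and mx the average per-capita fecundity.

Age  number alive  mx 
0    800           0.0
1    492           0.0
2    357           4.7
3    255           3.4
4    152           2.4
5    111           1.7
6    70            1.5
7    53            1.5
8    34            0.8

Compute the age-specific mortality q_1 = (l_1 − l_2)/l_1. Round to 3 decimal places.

lx = nx/n0 = nx/800: 1, 0.615, 0.44625, 0.31875, 0.19, 0.13875, 0.0875, 0.06625, 0.0425
q_1 = (l_1 − l_2) / l_1 = (0.615 − 0.44625) / 0.615
     = 0.16875 / 0.615 = 0.27439… → 0.274

0.274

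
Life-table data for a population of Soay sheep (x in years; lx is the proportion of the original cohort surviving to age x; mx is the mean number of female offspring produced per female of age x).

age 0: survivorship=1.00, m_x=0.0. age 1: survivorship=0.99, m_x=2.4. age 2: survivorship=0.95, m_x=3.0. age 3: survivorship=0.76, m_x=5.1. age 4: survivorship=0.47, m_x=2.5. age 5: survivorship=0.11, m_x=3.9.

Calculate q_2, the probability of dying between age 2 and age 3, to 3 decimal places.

0.200

q_2 = (l_2 − l_3) / l_2 = (0.95 − 0.76) / 0.95
     = 0.19 / 0.95 = 0.2 → 0.200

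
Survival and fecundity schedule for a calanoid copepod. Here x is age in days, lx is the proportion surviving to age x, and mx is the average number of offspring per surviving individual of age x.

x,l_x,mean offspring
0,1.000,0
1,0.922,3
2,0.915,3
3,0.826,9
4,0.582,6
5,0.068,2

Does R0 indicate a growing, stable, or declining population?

R0 = Σ lx·mx = 0 + 2.766 + 2.745 + 7.434 + 3.492 + 0.136 = 16.573
R0 > 1, so the population is growing.

growing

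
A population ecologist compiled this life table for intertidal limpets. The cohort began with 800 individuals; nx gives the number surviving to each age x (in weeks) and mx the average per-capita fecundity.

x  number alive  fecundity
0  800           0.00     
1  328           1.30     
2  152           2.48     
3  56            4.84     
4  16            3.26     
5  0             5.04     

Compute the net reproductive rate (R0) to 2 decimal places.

lx = nx/n0 = nx/800: 1, 0.41, 0.19, 0.07, 0.02, 0
lx·mx by age: 0, 0.533, 0.4712, 0.3388, 0.0652, 0
R0 = Σ lx·mx = 1.4082 → 1.41

1.41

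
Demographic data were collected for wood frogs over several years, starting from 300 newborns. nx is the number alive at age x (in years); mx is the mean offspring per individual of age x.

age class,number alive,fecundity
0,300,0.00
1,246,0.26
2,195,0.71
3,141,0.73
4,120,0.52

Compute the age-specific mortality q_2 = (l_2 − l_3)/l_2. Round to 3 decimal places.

lx = nx/n0 = nx/300: 1, 0.82, 0.65, 0.47, 0.4
q_2 = (l_2 − l_3) / l_2 = (0.65 − 0.47) / 0.65
     = 0.18 / 0.65 = 0.276923… → 0.277

0.277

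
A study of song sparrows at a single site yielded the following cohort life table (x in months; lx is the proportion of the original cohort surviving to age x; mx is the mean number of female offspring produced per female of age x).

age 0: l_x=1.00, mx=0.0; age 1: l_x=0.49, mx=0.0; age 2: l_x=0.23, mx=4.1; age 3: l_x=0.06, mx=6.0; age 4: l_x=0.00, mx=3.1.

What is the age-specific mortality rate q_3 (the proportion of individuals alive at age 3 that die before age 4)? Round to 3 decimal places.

q_3 = (l_3 − l_4) / l_3 = (0.06 − 0) / 0.06
     = 0.06 / 0.06 = 1 → 1.000

1.000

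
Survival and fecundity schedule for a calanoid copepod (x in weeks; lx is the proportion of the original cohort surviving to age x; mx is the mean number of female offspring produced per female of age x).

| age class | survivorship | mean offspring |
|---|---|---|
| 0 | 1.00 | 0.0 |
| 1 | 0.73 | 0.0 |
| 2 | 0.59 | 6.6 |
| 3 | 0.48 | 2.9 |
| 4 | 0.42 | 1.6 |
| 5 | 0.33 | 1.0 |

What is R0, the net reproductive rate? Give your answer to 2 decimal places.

lx·mx by age: 0, 0, 3.894, 1.392, 0.672, 0.33
R0 = Σ lx·mx = 6.288 → 6.29

6.29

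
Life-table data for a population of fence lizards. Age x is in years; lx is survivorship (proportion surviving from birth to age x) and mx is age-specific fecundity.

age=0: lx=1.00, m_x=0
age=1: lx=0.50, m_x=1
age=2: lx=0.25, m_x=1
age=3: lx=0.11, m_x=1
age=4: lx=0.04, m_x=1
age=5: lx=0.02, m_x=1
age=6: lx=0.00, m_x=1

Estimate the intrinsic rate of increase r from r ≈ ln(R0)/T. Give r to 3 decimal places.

R0 = Σ lx·mx = 0 + 0.5 + 0.25 + 0.11 + 0.04 + 0.02 + 0 = 0.92
Σ x·lx·mx = 1.59; T = 1.59/0.92 = 1.72826…
r ≈ ln(R0)/T = ln(0.92)/1.72826… = -0.04825… → -0.048

-0.048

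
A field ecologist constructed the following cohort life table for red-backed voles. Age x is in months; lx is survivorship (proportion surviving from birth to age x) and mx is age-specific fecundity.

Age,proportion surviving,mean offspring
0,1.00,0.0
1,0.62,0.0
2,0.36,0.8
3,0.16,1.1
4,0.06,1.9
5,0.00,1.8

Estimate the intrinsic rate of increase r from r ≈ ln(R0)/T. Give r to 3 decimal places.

R0 = Σ lx·mx = 0 + 0 + 0.288 + 0.176 + 0.114 + 0 = 0.578
Σ x·lx·mx = 1.56; T = 1.56/0.578 = 2.69896…
r ≈ ln(R0)/T = ln(0.578)/2.69896… = -0.20311… → -0.203

-0.203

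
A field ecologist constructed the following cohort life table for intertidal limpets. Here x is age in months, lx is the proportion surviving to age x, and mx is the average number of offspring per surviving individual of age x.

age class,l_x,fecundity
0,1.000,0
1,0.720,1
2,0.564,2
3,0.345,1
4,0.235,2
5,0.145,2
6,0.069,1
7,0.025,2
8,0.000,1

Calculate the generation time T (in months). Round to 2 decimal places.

2.64

lx·mx: 0, 0.72, 1.128, 0.345, 0.47, 0.29, 0.069, 0.05, 0 → R0 = 3.072
x·lx·mx: 0, 0.72, 2.256, 1.035, 1.88, 1.45, 0.414, 0.35, 0 → Σ = 8.105
T = 8.105 / 3.072 = 2.638346… → 2.64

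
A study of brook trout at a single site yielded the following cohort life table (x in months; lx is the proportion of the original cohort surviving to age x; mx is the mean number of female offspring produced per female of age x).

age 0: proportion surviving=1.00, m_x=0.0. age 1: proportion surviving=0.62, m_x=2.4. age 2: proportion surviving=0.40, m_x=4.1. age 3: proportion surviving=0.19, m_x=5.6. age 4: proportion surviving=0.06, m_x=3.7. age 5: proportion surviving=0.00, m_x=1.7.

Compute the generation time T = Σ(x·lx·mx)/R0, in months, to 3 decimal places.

lx·mx: 0, 1.488, 1.64, 1.064, 0.222, 0 → R0 = 4.414
x·lx·mx: 0, 1.488, 3.28, 3.192, 0.888, 0 → Σ = 8.848
T = 8.848 / 4.414 = 2.004531… → 2.005

2.005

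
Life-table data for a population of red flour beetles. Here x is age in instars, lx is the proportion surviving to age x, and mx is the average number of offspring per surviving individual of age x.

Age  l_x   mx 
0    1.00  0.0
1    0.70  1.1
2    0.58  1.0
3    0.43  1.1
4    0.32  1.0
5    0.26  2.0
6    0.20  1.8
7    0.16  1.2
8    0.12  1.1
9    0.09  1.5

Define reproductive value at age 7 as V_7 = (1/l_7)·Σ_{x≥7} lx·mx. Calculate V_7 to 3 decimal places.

lx·mx for x ≥ 7: 0.192, 0.132, 0.135 → sum = 0.459
V_7 = 0.459 / l_7 = 0.459 / 0.16 = 2.86875 → 2.869

2.869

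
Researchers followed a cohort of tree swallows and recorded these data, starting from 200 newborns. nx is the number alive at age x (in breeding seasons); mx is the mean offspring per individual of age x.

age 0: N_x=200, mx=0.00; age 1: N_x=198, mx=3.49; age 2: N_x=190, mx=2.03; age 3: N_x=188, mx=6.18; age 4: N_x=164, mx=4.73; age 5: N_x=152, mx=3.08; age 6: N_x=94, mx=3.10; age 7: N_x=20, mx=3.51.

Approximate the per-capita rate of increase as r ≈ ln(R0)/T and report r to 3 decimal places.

lx = nx/n0 = nx/200: 1, 0.99, 0.95, 0.94, 0.82, 0.76, 0.47, 0.1
R0 = Σ lx·mx = 0 + 3.4551 + 1.9285 + 5.8092 + 3.8786 + 2.3408 + 1.457 + 0.351 = 19.2202
Σ x·lx·mx = 63.1571; T = 63.1571/19.2202 = 3.28598…
r ≈ ln(R0)/T = ln(19.2202)/3.28598… = 0.89957… → 0.900

0.900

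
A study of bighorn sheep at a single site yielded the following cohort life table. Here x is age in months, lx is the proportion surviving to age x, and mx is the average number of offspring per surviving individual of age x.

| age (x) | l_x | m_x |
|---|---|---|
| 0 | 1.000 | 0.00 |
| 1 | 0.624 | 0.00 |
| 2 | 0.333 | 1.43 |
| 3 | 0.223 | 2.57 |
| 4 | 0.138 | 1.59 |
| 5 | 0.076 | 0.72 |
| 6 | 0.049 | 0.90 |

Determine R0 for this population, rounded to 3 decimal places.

1.368

lx·mx by age: 0, 0, 0.47619, 0.57311, 0.21942, 0.05472, 0.0441
R0 = Σ lx·mx = 1.36754 → 1.368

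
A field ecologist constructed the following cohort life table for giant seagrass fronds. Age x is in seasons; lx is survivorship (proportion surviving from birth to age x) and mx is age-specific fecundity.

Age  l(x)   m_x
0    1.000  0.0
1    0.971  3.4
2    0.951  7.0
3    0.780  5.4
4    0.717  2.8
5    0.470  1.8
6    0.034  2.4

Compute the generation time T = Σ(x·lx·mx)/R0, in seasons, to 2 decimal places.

lx·mx: 0, 3.3014, 6.657, 4.212, 2.0076, 0.846, 0.0816 → R0 = 17.1056
x·lx·mx: 0, 3.3014, 13.314, 12.636, 8.0304, 4.23, 0.4896 → Σ = 42.0014
T = 42.0014 / 17.1056 = 2.455418… → 2.46

2.46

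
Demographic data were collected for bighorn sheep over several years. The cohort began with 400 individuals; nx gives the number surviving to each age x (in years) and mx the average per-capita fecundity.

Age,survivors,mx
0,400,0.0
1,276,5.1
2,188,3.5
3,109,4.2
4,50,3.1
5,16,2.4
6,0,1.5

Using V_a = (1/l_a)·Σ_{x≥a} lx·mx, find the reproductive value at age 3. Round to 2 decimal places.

lx = nx/n0 = nx/400: 1, 0.69, 0.47, 0.2725, 0.125, 0.04, 0
lx·mx for x ≥ 3: 1.1445, 0.3875, 0.096, 0 → sum = 1.628
V_3 = 1.628 / l_3 = 1.628 / 0.2725 = 5.974312… → 5.97

5.97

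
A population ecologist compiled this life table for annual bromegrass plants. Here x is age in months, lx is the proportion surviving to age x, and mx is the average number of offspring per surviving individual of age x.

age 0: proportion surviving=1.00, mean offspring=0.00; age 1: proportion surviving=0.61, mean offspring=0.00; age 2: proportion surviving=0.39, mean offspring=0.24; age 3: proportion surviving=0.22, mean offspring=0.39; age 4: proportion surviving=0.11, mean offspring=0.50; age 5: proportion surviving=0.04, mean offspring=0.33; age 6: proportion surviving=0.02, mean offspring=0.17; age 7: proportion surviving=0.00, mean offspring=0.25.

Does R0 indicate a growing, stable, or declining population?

declining

R0 = Σ lx·mx = 0 + 0 + 0.0936 + 0.0858 + 0.055 + 0.0132 + 0.0034 + 0 = 0.251
R0 < 1, so the population is declining.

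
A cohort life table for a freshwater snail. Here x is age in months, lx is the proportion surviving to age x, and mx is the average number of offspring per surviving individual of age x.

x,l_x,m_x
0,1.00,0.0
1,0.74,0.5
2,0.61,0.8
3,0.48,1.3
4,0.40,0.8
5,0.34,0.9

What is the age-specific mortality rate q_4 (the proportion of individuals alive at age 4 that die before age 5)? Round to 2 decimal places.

q_4 = (l_4 − l_5) / l_4 = (0.4 − 0.34) / 0.4
     = 0.06 / 0.4 = 0.15 → 0.15

0.15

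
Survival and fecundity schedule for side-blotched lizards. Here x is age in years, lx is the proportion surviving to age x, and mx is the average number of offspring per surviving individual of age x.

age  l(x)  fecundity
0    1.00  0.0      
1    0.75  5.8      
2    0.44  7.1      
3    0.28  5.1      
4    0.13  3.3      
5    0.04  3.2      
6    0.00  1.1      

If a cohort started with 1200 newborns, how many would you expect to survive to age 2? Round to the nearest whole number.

Expected survivors = N0 · l_2 = 1200 × 0.44 = 528 → 528

528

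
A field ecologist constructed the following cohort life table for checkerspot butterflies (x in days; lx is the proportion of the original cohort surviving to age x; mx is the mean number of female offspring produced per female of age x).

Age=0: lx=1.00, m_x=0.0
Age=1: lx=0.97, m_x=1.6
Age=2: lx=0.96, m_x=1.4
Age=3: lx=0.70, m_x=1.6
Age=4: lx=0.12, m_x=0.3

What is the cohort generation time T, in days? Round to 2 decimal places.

lx·mx: 0, 1.552, 1.344, 1.12, 0.036 → R0 = 4.052
x·lx·mx: 0, 1.552, 2.688, 3.36, 0.144 → Σ = 7.744
T = 7.744 / 4.052 = 1.911155… → 1.91

1.91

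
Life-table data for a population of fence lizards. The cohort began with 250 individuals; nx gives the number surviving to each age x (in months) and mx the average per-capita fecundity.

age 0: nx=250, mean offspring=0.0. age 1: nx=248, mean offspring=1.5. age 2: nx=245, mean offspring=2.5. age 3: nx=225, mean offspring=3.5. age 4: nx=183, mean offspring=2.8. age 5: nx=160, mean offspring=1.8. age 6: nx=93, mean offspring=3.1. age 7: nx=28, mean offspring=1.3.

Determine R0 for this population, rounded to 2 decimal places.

11.59

lx = nx/n0 = nx/250: 1, 0.992, 0.98, 0.9, 0.732, 0.64, 0.372, 0.112
lx·mx by age: 0, 1.488, 2.45, 3.15, 2.0496, 1.152, 1.1532, 0.1456
R0 = Σ lx·mx = 11.5884 → 11.59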